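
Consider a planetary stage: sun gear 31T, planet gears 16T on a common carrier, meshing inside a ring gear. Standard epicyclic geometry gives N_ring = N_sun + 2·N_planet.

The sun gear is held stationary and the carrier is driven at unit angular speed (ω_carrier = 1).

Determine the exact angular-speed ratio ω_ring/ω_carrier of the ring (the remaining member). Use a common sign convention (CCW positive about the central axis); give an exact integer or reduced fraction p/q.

94/63

N_ring = 31 + 2·16 = 63
31(ω_s−ω_c) = −63(ω_r−ω_c),  ω_s=0, ω_c=1
ω_r = 1 − (31/63)(0−1) = 94/63
ω_r/ω_c = 94/63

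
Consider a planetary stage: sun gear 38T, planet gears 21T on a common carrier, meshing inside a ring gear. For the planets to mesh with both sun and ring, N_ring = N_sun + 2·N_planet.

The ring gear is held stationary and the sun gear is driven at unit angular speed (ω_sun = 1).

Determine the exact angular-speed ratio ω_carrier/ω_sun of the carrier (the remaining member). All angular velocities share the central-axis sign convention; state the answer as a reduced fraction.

19/59

N_ring = 38 + 2·21 = 80
38(ω_s−ω_c) = −80(ω_r−ω_c),  ω_r=0, ω_s=1
38(1−ω_c) = −80(0−ω_c)  ⇒  118ω_c = 38  ⇒  ω_c = 19/59
ω_c/ω_s = 19/59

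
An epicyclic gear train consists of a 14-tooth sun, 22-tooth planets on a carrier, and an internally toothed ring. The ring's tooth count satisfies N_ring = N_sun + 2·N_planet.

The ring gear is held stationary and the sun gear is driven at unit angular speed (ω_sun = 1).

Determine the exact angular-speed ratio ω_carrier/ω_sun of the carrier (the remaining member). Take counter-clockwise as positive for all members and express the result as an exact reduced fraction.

7/36

N_ring = 14 + 2·22 = 58
14(ω_s−ω_c) = −58(ω_r−ω_c),  ω_r=0, ω_s=1
14(1−ω_c) = −58(0−ω_c)  ⇒  72ω_c = 14  ⇒  ω_c = 7/36
ω_c/ω_s = 7/36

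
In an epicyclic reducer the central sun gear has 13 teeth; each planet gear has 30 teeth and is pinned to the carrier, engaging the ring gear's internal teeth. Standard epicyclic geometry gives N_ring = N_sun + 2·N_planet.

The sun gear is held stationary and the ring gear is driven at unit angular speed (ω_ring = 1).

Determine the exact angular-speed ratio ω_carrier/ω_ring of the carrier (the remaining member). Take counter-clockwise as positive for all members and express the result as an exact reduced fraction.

73/86

N_ring = 13 + 2·30 = 73
13(ω_s−ω_c) = −73(ω_r−ω_c),  ω_s=0, ω_r=1
13(0−ω_c) = −73(1−ω_c)  ⇒  86ω_c = 73  ⇒  ω_c = 73/86
ω_c/ω_r = 73/86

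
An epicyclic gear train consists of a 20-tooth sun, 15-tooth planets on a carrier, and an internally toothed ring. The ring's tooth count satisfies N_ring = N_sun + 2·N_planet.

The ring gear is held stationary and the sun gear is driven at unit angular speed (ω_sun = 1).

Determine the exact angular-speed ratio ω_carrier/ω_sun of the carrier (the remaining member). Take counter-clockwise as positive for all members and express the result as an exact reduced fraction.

2/7

N_ring = 20 + 2·15 = 50
20(ω_s−ω_c) = −50(ω_r−ω_c),  ω_r=0, ω_s=1
20(1−ω_c) = −50(0−ω_c)  ⇒  70ω_c = 20  ⇒  ω_c = 2/7
ω_c/ω_s = 2/7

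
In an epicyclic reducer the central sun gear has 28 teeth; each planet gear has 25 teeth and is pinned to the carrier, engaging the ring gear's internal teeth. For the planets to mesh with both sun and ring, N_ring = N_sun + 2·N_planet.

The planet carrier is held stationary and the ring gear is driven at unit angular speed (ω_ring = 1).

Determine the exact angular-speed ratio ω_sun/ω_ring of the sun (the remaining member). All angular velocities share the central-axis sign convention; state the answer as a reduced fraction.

-39/14

N_ring = 28 + 2·25 = 78
28(ω_s−ω_c) = −78(ω_r−ω_c),  ω_c=0, ω_r=1
ω_s = 0 − (78/28)(1−0) = -39/14
ω_s/ω_r = -39/14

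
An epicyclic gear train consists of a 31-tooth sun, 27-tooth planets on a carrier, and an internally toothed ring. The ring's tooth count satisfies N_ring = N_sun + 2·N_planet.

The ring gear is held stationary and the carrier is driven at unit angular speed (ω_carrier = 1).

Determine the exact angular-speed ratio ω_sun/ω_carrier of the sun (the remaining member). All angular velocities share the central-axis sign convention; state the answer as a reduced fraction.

116/31

N_ring = 31 + 2·27 = 85
31(ω_s−ω_c) = −85(ω_r−ω_c),  ω_r=0, ω_c=1
ω_s = 1 − (85/31)(0−1) = 116/31
ω_s/ω_c = 116/31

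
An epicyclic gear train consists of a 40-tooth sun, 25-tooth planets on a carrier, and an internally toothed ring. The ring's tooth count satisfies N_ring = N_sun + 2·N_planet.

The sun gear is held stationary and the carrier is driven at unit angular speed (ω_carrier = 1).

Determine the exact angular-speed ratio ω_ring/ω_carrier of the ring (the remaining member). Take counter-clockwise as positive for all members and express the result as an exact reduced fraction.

13/9

N_ring = 40 + 2·25 = 90
40(ω_s−ω_c) = −90(ω_r−ω_c),  ω_s=0, ω_c=1
ω_r = 1 − (40/90)(0−1) = 13/9
ω_r/ω_c = 13/9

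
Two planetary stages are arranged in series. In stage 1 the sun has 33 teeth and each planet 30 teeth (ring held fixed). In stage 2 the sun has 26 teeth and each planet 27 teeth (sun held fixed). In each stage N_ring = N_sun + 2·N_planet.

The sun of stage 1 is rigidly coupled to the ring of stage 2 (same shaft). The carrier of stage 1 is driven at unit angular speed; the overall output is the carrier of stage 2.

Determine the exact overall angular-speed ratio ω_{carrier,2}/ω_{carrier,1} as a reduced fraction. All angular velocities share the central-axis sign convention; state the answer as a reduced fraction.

1680/583

Stage 1: N_ring = 33 + 2·30 = 93
Stage 1: 33(ω_s−ω_c) = −93(ω_r−ω_c),  ω_r=0, ω_c=1
Stage 1: ω_s = 1 − (93/33)(0−1) = 42/11
  ⇒ ω_s¹/ω_c¹ = 42/11
Stage 2: N_ring = 26 + 2·27 = 80
Stage 2: 26(ω_s−ω_c) = −80(ω_r−ω_c),  ω_s=0, ω_r=1
Stage 2: 26(0−ω_c) = −80(1−ω_c)  ⇒  106ω_c = 80  ⇒  ω_c = 40/53
  ⇒ ω_c²/ω_r² = 40/53
Coupling ω_r² = ω_s¹ ⇒ overall = 42/11 × 40/53 = 1680/583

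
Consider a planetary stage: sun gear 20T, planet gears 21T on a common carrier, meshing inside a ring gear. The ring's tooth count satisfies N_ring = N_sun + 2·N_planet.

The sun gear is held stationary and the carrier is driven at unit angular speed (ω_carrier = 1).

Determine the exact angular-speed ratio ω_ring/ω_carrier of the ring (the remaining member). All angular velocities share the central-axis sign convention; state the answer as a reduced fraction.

41/31

N_ring = 20 + 2·21 = 62
20(ω_s−ω_c) = −62(ω_r−ω_c),  ω_s=0, ω_c=1
ω_r = 1 − (20/62)(0−1) = 41/31
ω_r/ω_c = 41/31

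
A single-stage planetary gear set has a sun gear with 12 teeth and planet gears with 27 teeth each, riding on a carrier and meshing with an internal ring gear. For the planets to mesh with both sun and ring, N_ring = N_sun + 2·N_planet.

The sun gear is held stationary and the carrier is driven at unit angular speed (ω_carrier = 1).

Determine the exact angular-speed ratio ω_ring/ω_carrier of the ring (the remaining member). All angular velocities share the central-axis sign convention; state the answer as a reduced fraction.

13/11

N_ring = 12 + 2·27 = 66
12(ω_s−ω_c) = −66(ω_r−ω_c),  ω_s=0, ω_c=1
ω_r = 1 − (12/66)(0−1) = 13/11
ω_r/ω_c = 13/11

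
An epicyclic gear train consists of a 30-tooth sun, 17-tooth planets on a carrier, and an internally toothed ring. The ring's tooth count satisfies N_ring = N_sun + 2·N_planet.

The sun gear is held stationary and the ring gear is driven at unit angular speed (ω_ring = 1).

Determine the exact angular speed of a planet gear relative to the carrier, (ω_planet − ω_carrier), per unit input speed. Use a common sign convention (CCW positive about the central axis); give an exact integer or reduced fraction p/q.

N_ring = 30 + 2·17 = 64
30(ω_s−ω_c) = −64(ω_r−ω_c),  ω_s=0, ω_r=1
30(0−ω_c) = −64(1−ω_c)  ⇒  94ω_c = 64  ⇒  ω_c = 32/47
sun–planet: 30·(0−32/47) = −17·(ω_p−ω_c)  ⇒  ω_p−ω_c = −(30/17)·(-32/47) = 960/799

960/799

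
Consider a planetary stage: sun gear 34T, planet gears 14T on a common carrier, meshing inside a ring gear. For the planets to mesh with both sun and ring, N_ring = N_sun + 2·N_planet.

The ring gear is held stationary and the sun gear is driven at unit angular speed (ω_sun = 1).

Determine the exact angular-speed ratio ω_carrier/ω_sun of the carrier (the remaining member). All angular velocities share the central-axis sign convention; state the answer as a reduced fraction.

17/48

N_ring = 34 + 2·14 = 62
34(ω_s−ω_c) = −62(ω_r−ω_c),  ω_r=0, ω_s=1
34(1−ω_c) = −62(0−ω_c)  ⇒  96ω_c = 34  ⇒  ω_c = 17/48
ω_c/ω_s = 17/48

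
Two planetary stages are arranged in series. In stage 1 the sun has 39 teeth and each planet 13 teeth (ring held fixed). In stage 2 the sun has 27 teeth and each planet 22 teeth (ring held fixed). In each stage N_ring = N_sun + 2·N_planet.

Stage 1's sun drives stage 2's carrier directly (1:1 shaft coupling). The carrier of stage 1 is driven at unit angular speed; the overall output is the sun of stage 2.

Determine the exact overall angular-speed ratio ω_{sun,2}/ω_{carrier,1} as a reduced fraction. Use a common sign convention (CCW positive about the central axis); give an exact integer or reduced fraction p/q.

Stage 1: N_ring = 39 + 2·13 = 65
Stage 1: 39(ω_s−ω_c) = −65(ω_r−ω_c),  ω_r=0, ω_c=1
Stage 1: ω_s = 1 − (65/39)(0−1) = 8/3
  ⇒ ω_s¹/ω_c¹ = 8/3
Stage 2: N_ring = 27 + 2·22 = 71
Stage 2: 27(ω_s−ω_c) = −71(ω_r−ω_c),  ω_r=0, ω_c=1
Stage 2: ω_s = 1 − (71/27)(0−1) = 98/27
  ⇒ ω_s²/ω_c² = 98/27
Coupling ω_c² = ω_s¹ ⇒ overall = 8/3 × 98/27 = 784/81

784/81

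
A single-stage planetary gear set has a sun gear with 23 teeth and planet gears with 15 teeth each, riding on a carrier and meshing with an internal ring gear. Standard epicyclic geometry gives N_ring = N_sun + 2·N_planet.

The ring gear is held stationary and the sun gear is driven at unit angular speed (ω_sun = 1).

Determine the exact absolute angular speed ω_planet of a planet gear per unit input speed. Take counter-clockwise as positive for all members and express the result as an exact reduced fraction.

N_ring = 23 + 2·15 = 53
23(ω_s−ω_c) = −53(ω_r−ω_c),  ω_r=0, ω_s=1
23(1−ω_c) = −53(0−ω_c)  ⇒  76ω_c = 23  ⇒  ω_c = 23/76
sun–planet: 23·(1−23/76) = −15·(ω_p−ω_c)  ⇒  ω_p−ω_c = −(23/15)·(53/76) = -1219/1140
ω_p = 23/76 − 1219/1140 = -23/30

-23/30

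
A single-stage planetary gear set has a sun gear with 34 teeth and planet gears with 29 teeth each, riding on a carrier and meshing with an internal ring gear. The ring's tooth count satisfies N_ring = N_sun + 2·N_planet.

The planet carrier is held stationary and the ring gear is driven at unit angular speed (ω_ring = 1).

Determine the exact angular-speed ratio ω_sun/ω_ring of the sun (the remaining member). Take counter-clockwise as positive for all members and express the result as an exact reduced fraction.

N_ring = 34 + 2·29 = 92
34(ω_s−ω_c) = −92(ω_r−ω_c),  ω_c=0, ω_r=1
ω_s = 0 − (92/34)(1−0) = -46/17
ω_s/ω_r = -46/17

-46/17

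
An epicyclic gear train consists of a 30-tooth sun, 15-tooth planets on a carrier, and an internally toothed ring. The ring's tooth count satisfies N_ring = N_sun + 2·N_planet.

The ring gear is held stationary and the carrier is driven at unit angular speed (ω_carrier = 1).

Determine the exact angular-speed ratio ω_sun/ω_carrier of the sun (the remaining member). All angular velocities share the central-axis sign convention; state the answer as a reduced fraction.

N_ring = 30 + 2·15 = 60
30(ω_s−ω_c) = −60(ω_r−ω_c),  ω_r=0, ω_c=1
ω_s = 1 − (60/30)(0−1) = 3
ω_s/ω_c = 3

3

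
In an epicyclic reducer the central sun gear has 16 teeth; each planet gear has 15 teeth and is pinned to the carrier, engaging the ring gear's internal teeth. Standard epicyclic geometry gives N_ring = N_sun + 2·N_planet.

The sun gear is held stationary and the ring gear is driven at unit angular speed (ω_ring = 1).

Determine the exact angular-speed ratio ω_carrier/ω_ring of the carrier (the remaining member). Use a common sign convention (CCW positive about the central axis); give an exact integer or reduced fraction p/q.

23/31

N_ring = 16 + 2·15 = 46
16(ω_s−ω_c) = −46(ω_r−ω_c),  ω_s=0, ω_r=1
16(0−ω_c) = −46(1−ω_c)  ⇒  62ω_c = 46  ⇒  ω_c = 23/31
ω_c/ω_r = 23/31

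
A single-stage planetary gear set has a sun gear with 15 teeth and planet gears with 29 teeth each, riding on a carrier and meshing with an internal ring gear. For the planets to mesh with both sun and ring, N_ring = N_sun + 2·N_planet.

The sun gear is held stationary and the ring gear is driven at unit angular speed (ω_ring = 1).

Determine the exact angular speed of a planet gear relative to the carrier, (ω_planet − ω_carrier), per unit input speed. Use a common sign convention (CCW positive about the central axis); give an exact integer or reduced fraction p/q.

1095/2552

N_ring = 15 + 2·29 = 73
15(ω_s−ω_c) = −73(ω_r−ω_c),  ω_s=0, ω_r=1
15(0−ω_c) = −73(1−ω_c)  ⇒  88ω_c = 73  ⇒  ω_c = 73/88
sun–planet: 15·(0−73/88) = −29·(ω_p−ω_c)  ⇒  ω_p−ω_c = −(15/29)·(-73/88) = 1095/2552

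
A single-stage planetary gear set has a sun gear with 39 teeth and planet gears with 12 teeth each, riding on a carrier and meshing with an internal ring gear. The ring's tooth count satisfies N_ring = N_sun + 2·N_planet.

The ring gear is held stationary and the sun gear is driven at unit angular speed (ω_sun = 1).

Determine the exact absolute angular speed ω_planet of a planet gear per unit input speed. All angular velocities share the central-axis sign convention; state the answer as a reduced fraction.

-13/8

N_ring = 39 + 2·12 = 63
39(ω_s−ω_c) = −63(ω_r−ω_c),  ω_r=0, ω_s=1
39(1−ω_c) = −63(0−ω_c)  ⇒  102ω_c = 39  ⇒  ω_c = 13/34
sun–planet: 39·(1−13/34) = −12·(ω_p−ω_c)  ⇒  ω_p−ω_c = −(39/12)·(21/34) = -273/136
ω_p = 13/34 − 273/136 = -13/8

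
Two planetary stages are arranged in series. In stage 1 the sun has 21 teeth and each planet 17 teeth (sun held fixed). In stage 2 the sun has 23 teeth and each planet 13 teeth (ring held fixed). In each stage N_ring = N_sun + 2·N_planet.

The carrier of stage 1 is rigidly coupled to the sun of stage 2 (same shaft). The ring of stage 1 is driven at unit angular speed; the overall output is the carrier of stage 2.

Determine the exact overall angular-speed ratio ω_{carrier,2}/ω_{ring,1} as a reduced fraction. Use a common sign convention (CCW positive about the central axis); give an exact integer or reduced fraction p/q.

Stage 1: N_ring = 21 + 2·17 = 55
Stage 1: 21(ω_s−ω_c) = −55(ω_r−ω_c),  ω_s=0, ω_r=1
Stage 1: 21(0−ω_c) = −55(1−ω_c)  ⇒  76ω_c = 55  ⇒  ω_c = 55/76
  ⇒ ω_c¹/ω_r¹ = 55/76
Stage 2: N_ring = 23 + 2·13 = 49
Stage 2: 23(ω_s−ω_c) = −49(ω_r−ω_c),  ω_r=0, ω_s=1
Stage 2: 23(1−ω_c) = −49(0−ω_c)  ⇒  72ω_c = 23  ⇒  ω_c = 23/72
  ⇒ ω_c²/ω_s² = 23/72
Coupling ω_s² = ω_c¹ ⇒ overall = 55/76 × 23/72 = 1265/5472

1265/5472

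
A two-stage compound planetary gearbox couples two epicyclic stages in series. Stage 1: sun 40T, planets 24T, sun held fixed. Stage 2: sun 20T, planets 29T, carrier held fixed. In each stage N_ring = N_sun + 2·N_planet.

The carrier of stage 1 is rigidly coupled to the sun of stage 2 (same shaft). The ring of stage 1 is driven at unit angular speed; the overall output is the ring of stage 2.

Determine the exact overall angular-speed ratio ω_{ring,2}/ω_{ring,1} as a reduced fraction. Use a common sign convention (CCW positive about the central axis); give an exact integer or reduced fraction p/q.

-55/312

Stage 1: N_ring = 40 + 2·24 = 88
Stage 1: 40(ω_s−ω_c) = −88(ω_r−ω_c),  ω_s=0, ω_r=1
Stage 1: 40(0−ω_c) = −88(1−ω_c)  ⇒  128ω_c = 88  ⇒  ω_c = 11/16
  ⇒ ω_c¹/ω_r¹ = 11/16
Stage 2: N_ring = 20 + 2·29 = 78
Stage 2: 20(ω_s−ω_c) = −78(ω_r−ω_c),  ω_c=0, ω_s=1
Stage 2: ω_r = 0 − (20/78)(1−0) = -10/39
  ⇒ ω_r²/ω_s² = -10/39
Coupling ω_s² = ω_c¹ ⇒ overall = 11/16 × -10/39 = -55/312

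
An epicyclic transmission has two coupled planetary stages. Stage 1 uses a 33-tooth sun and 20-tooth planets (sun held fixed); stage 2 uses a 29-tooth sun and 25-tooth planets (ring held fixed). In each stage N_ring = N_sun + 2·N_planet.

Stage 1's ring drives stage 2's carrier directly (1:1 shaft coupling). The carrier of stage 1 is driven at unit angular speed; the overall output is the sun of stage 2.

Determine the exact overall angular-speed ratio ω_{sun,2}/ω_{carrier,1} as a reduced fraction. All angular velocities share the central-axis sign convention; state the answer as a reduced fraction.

Stage 1: N_ring = 33 + 2·20 = 73
Stage 1: 33(ω_s−ω_c) = −73(ω_r−ω_c),  ω_s=0, ω_c=1
Stage 1: ω_r = 1 − (33/73)(0−1) = 106/73
  ⇒ ω_r¹/ω_c¹ = 106/73
Stage 2: N_ring = 29 + 2·25 = 79
Stage 2: 29(ω_s−ω_c) = −79(ω_r−ω_c),  ω_r=0, ω_c=1
Stage 2: ω_s = 1 − (79/29)(0−1) = 108/29
  ⇒ ω_s²/ω_c² = 108/29
Coupling ω_c² = ω_r¹ ⇒ overall = 106/73 × 108/29 = 11448/2117

11448/2117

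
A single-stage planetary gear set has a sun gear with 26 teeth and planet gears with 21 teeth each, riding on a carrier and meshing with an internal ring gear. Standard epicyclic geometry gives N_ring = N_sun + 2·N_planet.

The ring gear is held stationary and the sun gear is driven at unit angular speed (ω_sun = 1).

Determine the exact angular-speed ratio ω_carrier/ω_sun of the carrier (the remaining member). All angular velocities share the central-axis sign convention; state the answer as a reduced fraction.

13/47

N_ring = 26 + 2·21 = 68
26(ω_s−ω_c) = −68(ω_r−ω_c),  ω_r=0, ω_s=1
26(1−ω_c) = −68(0−ω_c)  ⇒  94ω_c = 26  ⇒  ω_c = 13/47
ω_c/ω_s = 13/47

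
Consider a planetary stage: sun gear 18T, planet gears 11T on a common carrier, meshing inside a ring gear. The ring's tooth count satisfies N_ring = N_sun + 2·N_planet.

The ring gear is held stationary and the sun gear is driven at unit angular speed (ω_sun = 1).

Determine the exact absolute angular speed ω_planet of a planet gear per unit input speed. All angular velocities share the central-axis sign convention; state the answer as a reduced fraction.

N_ring = 18 + 2·11 = 40
18(ω_s−ω_c) = −40(ω_r−ω_c),  ω_r=0, ω_s=1
18(1−ω_c) = −40(0−ω_c)  ⇒  58ω_c = 18  ⇒  ω_c = 9/29
sun–planet: 18·(1−9/29) = −11·(ω_p−ω_c)  ⇒  ω_p−ω_c = −(18/11)·(20/29) = -360/319
ω_p = 9/29 − 360/319 = -9/11

-9/11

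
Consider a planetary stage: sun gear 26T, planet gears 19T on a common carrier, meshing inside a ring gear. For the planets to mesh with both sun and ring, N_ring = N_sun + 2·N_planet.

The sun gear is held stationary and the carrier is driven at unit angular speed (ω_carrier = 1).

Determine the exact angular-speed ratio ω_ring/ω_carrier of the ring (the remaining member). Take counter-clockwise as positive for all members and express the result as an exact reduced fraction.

N_ring = 26 + 2·19 = 64
26(ω_s−ω_c) = −64(ω_r−ω_c),  ω_s=0, ω_c=1
ω_r = 1 − (26/64)(0−1) = 45/32
ω_r/ω_c = 45/32

45/32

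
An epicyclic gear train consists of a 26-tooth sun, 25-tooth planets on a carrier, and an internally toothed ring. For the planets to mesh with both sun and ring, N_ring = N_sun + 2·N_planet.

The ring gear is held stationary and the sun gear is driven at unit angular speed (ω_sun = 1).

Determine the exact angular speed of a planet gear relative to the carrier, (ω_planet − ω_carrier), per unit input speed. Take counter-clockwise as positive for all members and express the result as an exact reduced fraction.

-988/1275

N_ring = 26 + 2·25 = 76
26(ω_s−ω_c) = −76(ω_r−ω_c),  ω_r=0, ω_s=1
26(1−ω_c) = −76(0−ω_c)  ⇒  102ω_c = 26  ⇒  ω_c = 13/51
sun–planet: 26·(1−13/51) = −25·(ω_p−ω_c)  ⇒  ω_p−ω_c = −(26/25)·(38/51) = -988/1275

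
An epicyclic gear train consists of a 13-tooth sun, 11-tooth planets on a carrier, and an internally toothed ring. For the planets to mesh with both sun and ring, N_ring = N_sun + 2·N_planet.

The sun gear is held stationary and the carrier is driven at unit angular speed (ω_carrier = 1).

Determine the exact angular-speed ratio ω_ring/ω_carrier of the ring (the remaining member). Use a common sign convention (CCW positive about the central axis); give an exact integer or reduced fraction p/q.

48/35

N_ring = 13 + 2·11 = 35
13(ω_s−ω_c) = −35(ω_r−ω_c),  ω_s=0, ω_c=1
ω_r = 1 − (13/35)(0−1) = 48/35
ω_r/ω_c = 48/35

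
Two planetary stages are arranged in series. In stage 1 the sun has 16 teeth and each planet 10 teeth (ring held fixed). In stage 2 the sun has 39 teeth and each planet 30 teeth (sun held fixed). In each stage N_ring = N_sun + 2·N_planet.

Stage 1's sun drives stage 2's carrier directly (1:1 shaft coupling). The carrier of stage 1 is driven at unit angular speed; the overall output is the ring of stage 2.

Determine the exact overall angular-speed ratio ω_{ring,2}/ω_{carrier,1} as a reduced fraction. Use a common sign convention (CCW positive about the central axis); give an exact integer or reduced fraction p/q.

299/66

Stage 1: N_ring = 16 + 2·10 = 36
Stage 1: 16(ω_s−ω_c) = −36(ω_r−ω_c),  ω_r=0, ω_c=1
Stage 1: ω_s = 1 − (36/16)(0−1) = 13/4
  ⇒ ω_s¹/ω_c¹ = 13/4
Stage 2: N_ring = 39 + 2·30 = 99
Stage 2: 39(ω_s−ω_c) = −99(ω_r−ω_c),  ω_s=0, ω_c=1
Stage 2: ω_r = 1 − (39/99)(0−1) = 46/33
  ⇒ ω_r²/ω_c² = 46/33
Coupling ω_c² = ω_s¹ ⇒ overall = 13/4 × 46/33 = 299/66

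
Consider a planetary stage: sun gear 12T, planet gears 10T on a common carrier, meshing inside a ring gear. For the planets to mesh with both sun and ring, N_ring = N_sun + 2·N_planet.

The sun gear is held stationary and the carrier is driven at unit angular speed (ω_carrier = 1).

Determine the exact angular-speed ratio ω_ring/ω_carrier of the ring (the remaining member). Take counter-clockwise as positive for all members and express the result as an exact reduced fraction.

N_ring = 12 + 2·10 = 32
12(ω_s−ω_c) = −32(ω_r−ω_c),  ω_s=0, ω_c=1
ω_r = 1 − (12/32)(0−1) = 11/8
ω_r/ω_c = 11/8

11/8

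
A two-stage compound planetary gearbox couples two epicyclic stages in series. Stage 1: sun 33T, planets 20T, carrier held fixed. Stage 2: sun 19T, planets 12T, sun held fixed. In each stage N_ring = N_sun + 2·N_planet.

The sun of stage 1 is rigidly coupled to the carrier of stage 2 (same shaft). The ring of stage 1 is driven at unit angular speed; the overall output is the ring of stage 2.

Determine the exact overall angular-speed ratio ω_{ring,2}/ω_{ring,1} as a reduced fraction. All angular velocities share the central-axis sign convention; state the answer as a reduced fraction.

Stage 1: N_ring = 33 + 2·20 = 73
Stage 1: 33(ω_s−ω_c) = −73(ω_r−ω_c),  ω_c=0, ω_r=1
Stage 1: ω_s = 0 − (73/33)(1−0) = -73/33
  ⇒ ω_s¹/ω_r¹ = -73/33
Stage 2: N_ring = 19 + 2·12 = 43
Stage 2: 19(ω_s−ω_c) = −43(ω_r−ω_c),  ω_s=0, ω_c=1
Stage 2: ω_r = 1 − (19/43)(0−1) = 62/43
  ⇒ ω_r²/ω_c² = 62/43
Coupling ω_c² = ω_s¹ ⇒ overall = -73/33 × 62/43 = -4526/1419

-4526/1419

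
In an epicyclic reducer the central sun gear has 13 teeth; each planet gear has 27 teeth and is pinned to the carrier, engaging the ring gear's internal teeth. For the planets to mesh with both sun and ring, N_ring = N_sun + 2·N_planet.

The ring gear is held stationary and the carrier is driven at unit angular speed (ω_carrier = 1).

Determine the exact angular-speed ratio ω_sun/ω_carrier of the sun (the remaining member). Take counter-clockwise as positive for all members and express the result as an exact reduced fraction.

80/13

N_ring = 13 + 2·27 = 67
13(ω_s−ω_c) = −67(ω_r−ω_c),  ω_r=0, ω_c=1
ω_s = 1 − (67/13)(0−1) = 80/13
ω_s/ω_c = 80/13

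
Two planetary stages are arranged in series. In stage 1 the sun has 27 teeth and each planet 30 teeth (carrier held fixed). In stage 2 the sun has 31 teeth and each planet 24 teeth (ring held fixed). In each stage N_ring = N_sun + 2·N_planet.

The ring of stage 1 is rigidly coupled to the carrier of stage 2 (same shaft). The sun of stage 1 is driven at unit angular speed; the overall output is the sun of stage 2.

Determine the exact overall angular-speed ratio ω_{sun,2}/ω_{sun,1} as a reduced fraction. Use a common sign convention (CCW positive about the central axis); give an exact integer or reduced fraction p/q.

-990/899

Stage 1: N_ring = 27 + 2·30 = 87
Stage 1: 27(ω_s−ω_c) = −87(ω_r−ω_c),  ω_c=0, ω_s=1
Stage 1: ω_r = 0 − (27/87)(1−0) = -9/29
  ⇒ ω_r¹/ω_s¹ = -9/29
Stage 2: N_ring = 31 + 2·24 = 79
Stage 2: 31(ω_s−ω_c) = −79(ω_r−ω_c),  ω_r=0, ω_c=1
Stage 2: ω_s = 1 − (79/31)(0−1) = 110/31
  ⇒ ω_s²/ω_c² = 110/31
Coupling ω_c² = ω_r¹ ⇒ overall = -9/29 × 110/31 = -990/899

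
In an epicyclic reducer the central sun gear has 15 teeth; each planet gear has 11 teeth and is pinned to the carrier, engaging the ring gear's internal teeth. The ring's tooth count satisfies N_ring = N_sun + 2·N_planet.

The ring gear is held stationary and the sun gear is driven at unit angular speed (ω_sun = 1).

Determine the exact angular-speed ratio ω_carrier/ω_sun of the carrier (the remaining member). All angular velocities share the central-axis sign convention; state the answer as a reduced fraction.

N_ring = 15 + 2·11 = 37
15(ω_s−ω_c) = −37(ω_r−ω_c),  ω_r=0, ω_s=1
15(1−ω_c) = −37(0−ω_c)  ⇒  52ω_c = 15  ⇒  ω_c = 15/52
ω_c/ω_s = 15/52

15/52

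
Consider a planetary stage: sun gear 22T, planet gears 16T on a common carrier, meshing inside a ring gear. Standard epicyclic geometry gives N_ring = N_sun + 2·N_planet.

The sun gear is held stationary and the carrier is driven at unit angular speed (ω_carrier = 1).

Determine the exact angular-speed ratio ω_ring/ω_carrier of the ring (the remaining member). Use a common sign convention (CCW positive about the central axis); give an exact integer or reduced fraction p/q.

38/27

N_ring = 22 + 2·16 = 54
22(ω_s−ω_c) = −54(ω_r−ω_c),  ω_s=0, ω_c=1
ω_r = 1 − (22/54)(0−1) = 38/27
ω_r/ω_c = 38/27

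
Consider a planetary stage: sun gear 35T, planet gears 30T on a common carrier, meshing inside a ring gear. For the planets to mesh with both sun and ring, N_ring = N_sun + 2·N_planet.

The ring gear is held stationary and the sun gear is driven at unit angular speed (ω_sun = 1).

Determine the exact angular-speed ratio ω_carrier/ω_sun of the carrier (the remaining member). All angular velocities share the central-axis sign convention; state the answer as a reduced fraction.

7/26

N_ring = 35 + 2·30 = 95
35(ω_s−ω_c) = −95(ω_r−ω_c),  ω_r=0, ω_s=1
35(1−ω_c) = −95(0−ω_c)  ⇒  130ω_c = 35  ⇒  ω_c = 7/26
ω_c/ω_s = 7/26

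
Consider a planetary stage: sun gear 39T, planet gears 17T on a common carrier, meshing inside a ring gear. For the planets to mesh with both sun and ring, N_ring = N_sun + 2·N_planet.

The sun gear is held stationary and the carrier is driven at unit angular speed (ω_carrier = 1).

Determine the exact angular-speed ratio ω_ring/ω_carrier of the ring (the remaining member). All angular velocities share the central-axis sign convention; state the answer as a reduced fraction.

112/73

N_ring = 39 + 2·17 = 73
39(ω_s−ω_c) = −73(ω_r−ω_c),  ω_s=0, ω_c=1
ω_r = 1 − (39/73)(0−1) = 112/73
ω_r/ω_c = 112/73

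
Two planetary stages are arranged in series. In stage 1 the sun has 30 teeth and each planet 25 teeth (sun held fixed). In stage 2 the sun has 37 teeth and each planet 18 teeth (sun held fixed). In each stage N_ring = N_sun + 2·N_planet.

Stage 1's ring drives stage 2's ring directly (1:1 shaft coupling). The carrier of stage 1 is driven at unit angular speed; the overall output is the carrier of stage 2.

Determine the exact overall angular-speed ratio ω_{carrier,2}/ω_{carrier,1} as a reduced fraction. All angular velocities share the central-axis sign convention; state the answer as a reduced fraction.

Stage 1: N_ring = 30 + 2·25 = 80
Stage 1: 30(ω_s−ω_c) = −80(ω_r−ω_c),  ω_s=0, ω_c=1
Stage 1: ω_r = 1 − (30/80)(0−1) = 11/8
  ⇒ ω_r¹/ω_c¹ = 11/8
Stage 2: N_ring = 37 + 2·18 = 73
Stage 2: 37(ω_s−ω_c) = −73(ω_r−ω_c),  ω_s=0, ω_r=1
Stage 2: 37(0−ω_c) = −73(1−ω_c)  ⇒  110ω_c = 73  ⇒  ω_c = 73/110
  ⇒ ω_c²/ω_r² = 73/110
Coupling ω_r² = ω_r¹ ⇒ overall = 11/8 × 73/110 = 73/80

73/80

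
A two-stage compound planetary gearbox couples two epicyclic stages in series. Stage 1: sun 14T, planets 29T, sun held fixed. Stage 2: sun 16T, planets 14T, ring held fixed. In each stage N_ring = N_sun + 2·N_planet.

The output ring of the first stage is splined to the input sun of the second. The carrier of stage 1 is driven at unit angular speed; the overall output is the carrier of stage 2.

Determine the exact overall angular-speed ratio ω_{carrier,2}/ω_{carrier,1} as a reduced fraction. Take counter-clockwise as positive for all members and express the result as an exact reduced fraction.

43/135

Stage 1: N_ring = 14 + 2·29 = 72
Stage 1: 14(ω_s−ω_c) = −72(ω_r−ω_c),  ω_s=0, ω_c=1
Stage 1: ω_r = 1 − (14/72)(0−1) = 43/36
  ⇒ ω_r¹/ω_c¹ = 43/36
Stage 2: N_ring = 16 + 2·14 = 44
Stage 2: 16(ω_s−ω_c) = −44(ω_r−ω_c),  ω_r=0, ω_s=1
Stage 2: 16(1−ω_c) = −44(0−ω_c)  ⇒  60ω_c = 16  ⇒  ω_c = 4/15
  ⇒ ω_c²/ω_s² = 4/15
Coupling ω_s² = ω_r¹ ⇒ overall = 43/36 × 4/15 = 43/135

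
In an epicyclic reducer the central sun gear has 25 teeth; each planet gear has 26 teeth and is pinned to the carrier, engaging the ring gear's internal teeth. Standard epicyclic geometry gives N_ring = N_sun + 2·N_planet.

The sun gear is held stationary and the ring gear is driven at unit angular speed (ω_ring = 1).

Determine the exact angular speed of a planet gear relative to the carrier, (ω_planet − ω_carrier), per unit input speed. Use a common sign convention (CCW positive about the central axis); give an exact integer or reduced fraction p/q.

1925/2652

N_ring = 25 + 2·26 = 77
25(ω_s−ω_c) = −77(ω_r−ω_c),  ω_s=0, ω_r=1
25(0−ω_c) = −77(1−ω_c)  ⇒  102ω_c = 77  ⇒  ω_c = 77/102
sun–planet: 25·(0−77/102) = −26·(ω_p−ω_c)  ⇒  ω_p−ω_c = −(25/26)·(-77/102) = 1925/2652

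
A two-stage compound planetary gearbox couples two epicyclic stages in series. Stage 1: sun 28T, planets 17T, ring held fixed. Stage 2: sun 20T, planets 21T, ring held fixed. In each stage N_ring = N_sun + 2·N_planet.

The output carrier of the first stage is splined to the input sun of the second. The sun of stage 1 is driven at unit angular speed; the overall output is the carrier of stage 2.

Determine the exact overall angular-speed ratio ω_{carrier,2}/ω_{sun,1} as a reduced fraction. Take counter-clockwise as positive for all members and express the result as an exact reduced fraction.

28/369

Stage 1: N_ring = 28 + 2·17 = 62
Stage 1: 28(ω_s−ω_c) = −62(ω_r−ω_c),  ω_r=0, ω_s=1
Stage 1: 28(1−ω_c) = −62(0−ω_c)  ⇒  90ω_c = 28  ⇒  ω_c = 14/45
  ⇒ ω_c¹/ω_s¹ = 14/45
Stage 2: N_ring = 20 + 2·21 = 62
Stage 2: 20(ω_s−ω_c) = −62(ω_r−ω_c),  ω_r=0, ω_s=1
Stage 2: 20(1−ω_c) = −62(0−ω_c)  ⇒  82ω_c = 20  ⇒  ω_c = 10/41
  ⇒ ω_c²/ω_s² = 10/41
Coupling ω_s² = ω_c¹ ⇒ overall = 14/45 × 10/41 = 28/369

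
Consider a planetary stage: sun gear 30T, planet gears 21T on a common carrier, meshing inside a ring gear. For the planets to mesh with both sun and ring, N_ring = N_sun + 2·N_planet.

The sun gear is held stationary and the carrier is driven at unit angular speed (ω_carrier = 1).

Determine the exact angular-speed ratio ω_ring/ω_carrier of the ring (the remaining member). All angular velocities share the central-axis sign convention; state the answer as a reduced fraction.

N_ring = 30 + 2·21 = 72
30(ω_s−ω_c) = −72(ω_r−ω_c),  ω_s=0, ω_c=1
ω_r = 1 − (30/72)(0−1) = 17/12
ω_r/ω_c = 17/12

17/12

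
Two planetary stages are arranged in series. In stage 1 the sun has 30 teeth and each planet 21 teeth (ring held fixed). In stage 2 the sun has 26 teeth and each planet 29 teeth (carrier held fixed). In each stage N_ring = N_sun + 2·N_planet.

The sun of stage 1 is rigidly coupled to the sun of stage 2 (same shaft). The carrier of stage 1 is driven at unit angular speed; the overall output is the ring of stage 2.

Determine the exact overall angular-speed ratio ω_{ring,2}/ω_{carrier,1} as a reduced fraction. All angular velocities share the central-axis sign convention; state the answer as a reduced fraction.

Stage 1: N_ring = 30 + 2·21 = 72
Stage 1: 30(ω_s−ω_c) = −72(ω_r−ω_c),  ω_r=0, ω_c=1
Stage 1: ω_s = 1 − (72/30)(0−1) = 17/5
  ⇒ ω_s¹/ω_c¹ = 17/5
Stage 2: N_ring = 26 + 2·29 = 84
Stage 2: 26(ω_s−ω_c) = −84(ω_r−ω_c),  ω_c=0, ω_s=1
Stage 2: ω_r = 0 − (26/84)(1−0) = -13/42
  ⇒ ω_r²/ω_s² = -13/42
Coupling ω_s² = ω_s¹ ⇒ overall = 17/5 × -13/42 = -221/210

-221/210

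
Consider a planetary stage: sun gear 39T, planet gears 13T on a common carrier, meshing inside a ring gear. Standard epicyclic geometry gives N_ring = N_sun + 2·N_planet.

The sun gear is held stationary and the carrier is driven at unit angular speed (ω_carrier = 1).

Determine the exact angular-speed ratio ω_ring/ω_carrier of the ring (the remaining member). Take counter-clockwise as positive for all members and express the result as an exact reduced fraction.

N_ring = 39 + 2·13 = 65
39(ω_s−ω_c) = −65(ω_r−ω_c),  ω_s=0, ω_c=1
ω_r = 1 − (39/65)(0−1) = 8/5
ω_r/ω_c = 8/5

8/5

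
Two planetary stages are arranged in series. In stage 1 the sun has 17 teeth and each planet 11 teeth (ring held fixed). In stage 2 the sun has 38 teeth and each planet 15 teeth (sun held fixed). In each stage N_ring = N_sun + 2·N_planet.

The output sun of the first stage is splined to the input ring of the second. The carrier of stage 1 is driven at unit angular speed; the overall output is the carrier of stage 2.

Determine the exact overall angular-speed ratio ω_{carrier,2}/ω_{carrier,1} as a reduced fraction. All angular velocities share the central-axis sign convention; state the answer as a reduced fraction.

Stage 1: N_ring = 17 + 2·11 = 39
Stage 1: 17(ω_s−ω_c) = −39(ω_r−ω_c),  ω_r=0, ω_c=1
Stage 1: ω_s = 1 − (39/17)(0−1) = 56/17
  ⇒ ω_s¹/ω_c¹ = 56/17
Stage 2: N_ring = 38 + 2·15 = 68
Stage 2: 38(ω_s−ω_c) = −68(ω_r−ω_c),  ω_s=0, ω_r=1
Stage 2: 38(0−ω_c) = −68(1−ω_c)  ⇒  106ω_c = 68  ⇒  ω_c = 34/53
  ⇒ ω_c²/ω_r² = 34/53
Coupling ω_r² = ω_s¹ ⇒ overall = 56/17 × 34/53 = 112/53

112/53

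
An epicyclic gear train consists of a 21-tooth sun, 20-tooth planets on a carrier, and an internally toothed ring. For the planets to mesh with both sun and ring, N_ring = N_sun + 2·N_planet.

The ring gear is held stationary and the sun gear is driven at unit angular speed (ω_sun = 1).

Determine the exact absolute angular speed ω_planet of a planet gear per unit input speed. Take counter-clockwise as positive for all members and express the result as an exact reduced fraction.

N_ring = 21 + 2·20 = 61
21(ω_s−ω_c) = −61(ω_r−ω_c),  ω_r=0, ω_s=1
21(1−ω_c) = −61(0−ω_c)  ⇒  82ω_c = 21  ⇒  ω_c = 21/82
sun–planet: 21·(1−21/82) = −20·(ω_p−ω_c)  ⇒  ω_p−ω_c = −(21/20)·(61/82) = -1281/1640
ω_p = 21/82 − 1281/1640 = -21/40

-21/40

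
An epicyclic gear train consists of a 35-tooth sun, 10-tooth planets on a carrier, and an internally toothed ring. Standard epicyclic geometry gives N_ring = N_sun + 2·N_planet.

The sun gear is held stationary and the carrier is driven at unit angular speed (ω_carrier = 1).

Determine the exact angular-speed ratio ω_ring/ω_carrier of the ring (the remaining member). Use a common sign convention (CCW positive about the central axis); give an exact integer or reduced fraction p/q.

N_ring = 35 + 2·10 = 55
35(ω_s−ω_c) = −55(ω_r−ω_c),  ω_s=0, ω_c=1
ω_r = 1 − (35/55)(0−1) = 18/11
ω_r/ω_c = 18/11

18/11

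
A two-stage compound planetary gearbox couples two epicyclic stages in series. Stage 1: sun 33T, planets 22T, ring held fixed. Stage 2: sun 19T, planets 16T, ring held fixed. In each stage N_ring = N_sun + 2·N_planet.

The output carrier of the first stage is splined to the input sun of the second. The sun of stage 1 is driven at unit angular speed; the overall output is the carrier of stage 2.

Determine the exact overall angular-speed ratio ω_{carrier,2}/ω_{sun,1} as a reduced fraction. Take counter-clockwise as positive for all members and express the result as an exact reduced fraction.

57/700

Stage 1: N_ring = 33 + 2·22 = 77
Stage 1: 33(ω_s−ω_c) = −77(ω_r−ω_c),  ω_r=0, ω_s=1
Stage 1: 33(1−ω_c) = −77(0−ω_c)  ⇒  110ω_c = 33  ⇒  ω_c = 3/10
  ⇒ ω_c¹/ω_s¹ = 3/10
Stage 2: N_ring = 19 + 2·16 = 51
Stage 2: 19(ω_s−ω_c) = −51(ω_r−ω_c),  ω_r=0, ω_s=1
Stage 2: 19(1−ω_c) = −51(0−ω_c)  ⇒  70ω_c = 19  ⇒  ω_c = 19/70
  ⇒ ω_c²/ω_s² = 19/70
Coupling ω_s² = ω_c¹ ⇒ overall = 3/10 × 19/70 = 57/700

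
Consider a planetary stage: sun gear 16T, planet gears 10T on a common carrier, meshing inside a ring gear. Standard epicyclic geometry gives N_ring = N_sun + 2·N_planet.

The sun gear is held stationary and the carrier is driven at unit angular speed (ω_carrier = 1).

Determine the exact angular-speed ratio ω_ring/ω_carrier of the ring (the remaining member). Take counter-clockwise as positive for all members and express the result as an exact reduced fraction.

N_ring = 16 + 2·10 = 36
16(ω_s−ω_c) = −36(ω_r−ω_c),  ω_s=0, ω_c=1
ω_r = 1 − (16/36)(0−1) = 13/9
ω_r/ω_c = 13/9

13/9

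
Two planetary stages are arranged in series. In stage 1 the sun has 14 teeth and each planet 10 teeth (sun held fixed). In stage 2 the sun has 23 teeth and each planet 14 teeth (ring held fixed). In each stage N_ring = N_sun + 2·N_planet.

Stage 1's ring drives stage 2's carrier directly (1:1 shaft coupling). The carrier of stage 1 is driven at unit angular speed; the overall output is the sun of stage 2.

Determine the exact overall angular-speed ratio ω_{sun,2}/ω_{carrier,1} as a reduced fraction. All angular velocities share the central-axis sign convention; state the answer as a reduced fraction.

1776/391

Stage 1: N_ring = 14 + 2·10 = 34
Stage 1: 14(ω_s−ω_c) = −34(ω_r−ω_c),  ω_s=0, ω_c=1
Stage 1: ω_r = 1 − (14/34)(0−1) = 24/17
  ⇒ ω_r¹/ω_c¹ = 24/17
Stage 2: N_ring = 23 + 2·14 = 51
Stage 2: 23(ω_s−ω_c) = −51(ω_r−ω_c),  ω_r=0, ω_c=1
Stage 2: ω_s = 1 − (51/23)(0−1) = 74/23
  ⇒ ω_s²/ω_c² = 74/23
Coupling ω_c² = ω_r¹ ⇒ overall = 24/17 × 74/23 = 1776/391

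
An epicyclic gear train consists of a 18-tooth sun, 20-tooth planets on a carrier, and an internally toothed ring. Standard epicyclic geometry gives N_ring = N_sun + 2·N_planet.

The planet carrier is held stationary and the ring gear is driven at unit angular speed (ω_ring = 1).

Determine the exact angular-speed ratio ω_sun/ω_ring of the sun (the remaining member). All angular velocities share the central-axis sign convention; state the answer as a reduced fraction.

-29/9

N_ring = 18 + 2·20 = 58
18(ω_s−ω_c) = −58(ω_r−ω_c),  ω_c=0, ω_r=1
ω_s = 0 − (58/18)(1−0) = -29/9
ω_s/ω_r = -29/9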